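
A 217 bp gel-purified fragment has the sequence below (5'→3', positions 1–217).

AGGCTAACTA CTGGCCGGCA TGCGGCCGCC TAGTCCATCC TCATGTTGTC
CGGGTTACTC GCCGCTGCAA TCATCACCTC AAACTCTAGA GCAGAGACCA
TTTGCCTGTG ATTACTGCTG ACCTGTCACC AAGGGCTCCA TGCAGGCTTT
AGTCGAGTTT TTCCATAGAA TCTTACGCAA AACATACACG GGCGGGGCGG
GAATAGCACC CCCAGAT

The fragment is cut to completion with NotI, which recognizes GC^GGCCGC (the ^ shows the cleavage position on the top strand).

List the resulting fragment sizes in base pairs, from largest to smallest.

The NotI site (GCGGCCGC) starts at position 22.
NotI cuts after base 2 of each site, so after position 23.
Linear molecule, 1 cut → 2 fragments:
  1–23 → 23 bp
  24–217 → 194 bp
Sorted largest to smallest: 194, 23 bp.

194, 23 bp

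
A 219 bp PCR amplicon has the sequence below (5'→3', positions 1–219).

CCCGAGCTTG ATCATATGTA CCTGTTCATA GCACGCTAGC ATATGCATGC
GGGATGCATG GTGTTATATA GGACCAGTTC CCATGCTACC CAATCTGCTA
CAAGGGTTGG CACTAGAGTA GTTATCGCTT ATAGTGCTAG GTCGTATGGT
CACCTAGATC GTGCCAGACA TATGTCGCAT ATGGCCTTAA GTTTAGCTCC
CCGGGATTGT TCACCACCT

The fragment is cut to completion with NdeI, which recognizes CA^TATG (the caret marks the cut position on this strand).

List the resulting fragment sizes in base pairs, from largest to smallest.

NdeI sites (CATATG) start at positions 13, 40, 169, 178.
NdeI cuts after base 2 of each site, so after positions 14, 41, 170, 179.
Linear molecule, 4 cuts → 5 fragments:
  1–14 → 14 bp
  15–41 → 27 bp
  42–170 → 129 bp
  171–179 → 9 bp
  180–219 → 40 bp
Sorted largest to smallest: 129, 40, 27, 14, 9 bp.

129, 40, 27, 14, 9 bp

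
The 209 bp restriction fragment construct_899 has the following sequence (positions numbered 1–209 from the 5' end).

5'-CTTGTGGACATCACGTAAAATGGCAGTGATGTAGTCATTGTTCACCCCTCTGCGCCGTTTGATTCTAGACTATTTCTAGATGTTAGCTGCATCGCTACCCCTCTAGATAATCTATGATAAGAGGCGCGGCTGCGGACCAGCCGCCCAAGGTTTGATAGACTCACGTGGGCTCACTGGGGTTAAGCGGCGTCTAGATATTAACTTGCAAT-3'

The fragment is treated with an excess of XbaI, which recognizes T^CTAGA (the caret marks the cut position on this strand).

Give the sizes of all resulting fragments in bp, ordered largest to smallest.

88, 64, 27, 19, 11 bp

XbaI sites (TCTAGA) start at positions 64, 75, 102, 190.
XbaI cuts after the first base of each site, so after positions 64, 75, 102, 190.
Linear molecule, 4 cuts → 5 fragments:
  1–64 → 64 bp
  65–75 → 11 bp
  76–102 → 27 bp
  103–190 → 88 bp
  191–209 → 19 bp
Sorted largest to smallest: 88, 64, 27, 19, 11 bp.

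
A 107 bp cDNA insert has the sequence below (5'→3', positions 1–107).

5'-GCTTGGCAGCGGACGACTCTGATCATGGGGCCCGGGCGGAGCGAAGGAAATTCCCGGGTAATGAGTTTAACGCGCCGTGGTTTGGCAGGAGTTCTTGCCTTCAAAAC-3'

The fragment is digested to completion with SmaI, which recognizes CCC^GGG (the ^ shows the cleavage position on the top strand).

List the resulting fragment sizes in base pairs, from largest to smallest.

52, 33, 22 bp

SmaI sites (CCCGGG) start at positions 31, 53.
SmaI cuts after base 3 of each site, so after positions 33, 55.
Linear molecule, 2 cuts → 3 fragments:
  1–33 → 33 bp
  34–55 → 22 bp
  56–107 → 52 bp
Sorted largest to smallest: 52, 33, 22 bp.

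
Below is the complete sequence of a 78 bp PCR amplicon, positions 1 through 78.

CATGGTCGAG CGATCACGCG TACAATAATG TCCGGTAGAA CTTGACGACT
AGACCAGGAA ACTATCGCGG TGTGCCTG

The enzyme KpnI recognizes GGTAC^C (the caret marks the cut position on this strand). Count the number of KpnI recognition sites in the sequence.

No occurrence of GGTACC is present in the sequence.
KpnI does not cut: 0 sites.

0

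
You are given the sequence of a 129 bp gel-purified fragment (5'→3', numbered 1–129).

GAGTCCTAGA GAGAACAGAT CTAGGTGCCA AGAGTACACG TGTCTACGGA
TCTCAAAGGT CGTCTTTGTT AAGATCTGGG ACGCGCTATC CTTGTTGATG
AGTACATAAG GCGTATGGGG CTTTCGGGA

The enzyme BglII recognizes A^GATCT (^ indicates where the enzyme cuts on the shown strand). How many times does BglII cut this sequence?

AGATCT occurs starting at positions 17, 72.
BglII cuts at 2 sites.

2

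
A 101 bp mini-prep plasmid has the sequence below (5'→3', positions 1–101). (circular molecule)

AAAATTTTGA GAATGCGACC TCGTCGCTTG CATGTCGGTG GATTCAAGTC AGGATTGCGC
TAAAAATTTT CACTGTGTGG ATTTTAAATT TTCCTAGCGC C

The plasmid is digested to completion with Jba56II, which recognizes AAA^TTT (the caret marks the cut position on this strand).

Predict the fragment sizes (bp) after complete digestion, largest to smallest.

Jba56II sites (AAATTT) start at positions 2, 64, 86.
Jba56II cuts after base 3 of each site, so after positions 4, 66, 88.
Circular molecule, 3 cuts → 3 fragments:
  5–66 → 62 bp
  67–88 → 22 bp
  89–101 then 1–4 → 13 + 4 = 17 bp
Sorted largest to smallest: 62, 22, 17 bp.

62, 22, 17 bp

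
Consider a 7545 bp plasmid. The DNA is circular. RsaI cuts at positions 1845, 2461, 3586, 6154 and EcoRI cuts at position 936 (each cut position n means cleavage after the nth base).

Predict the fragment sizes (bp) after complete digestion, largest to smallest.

2568, 2327, 1125, 909, 616 bp

Combined cut positions (sorted): 936, 1845, 2461, 3586, 6154.
Circular molecule, 5 cuts → 5 fragments:
  1845 − 936 = 909 bp
  2461 − 1845 = 616 bp
  3586 − 2461 = 1125 bp
  6154 − 3586 = 2568 bp
  wrap: 7545 − 6154 + 936 = 2327 bp
Sorted largest to smallest: 2568, 2327, 1125, 909, 616 bp.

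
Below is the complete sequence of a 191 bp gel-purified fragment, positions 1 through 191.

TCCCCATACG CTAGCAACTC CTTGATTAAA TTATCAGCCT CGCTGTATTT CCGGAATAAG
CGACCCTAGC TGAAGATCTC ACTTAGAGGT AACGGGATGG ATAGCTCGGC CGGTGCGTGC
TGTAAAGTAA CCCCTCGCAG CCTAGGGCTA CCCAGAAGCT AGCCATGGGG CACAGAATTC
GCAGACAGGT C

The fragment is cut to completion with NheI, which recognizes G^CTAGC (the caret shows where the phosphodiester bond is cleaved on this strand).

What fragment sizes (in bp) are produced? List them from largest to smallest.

NheI sites (GCTAGC) start at positions 10, 158.
NheI cuts after the first base of each site, so after positions 10, 158.
Linear molecule, 2 cuts → 3 fragments:
  1–10 → 10 bp
  11–158 → 148 bp
  159–191 → 33 bp
Sorted largest to smallest: 148, 33, 10 bp.

148, 33, 10 bp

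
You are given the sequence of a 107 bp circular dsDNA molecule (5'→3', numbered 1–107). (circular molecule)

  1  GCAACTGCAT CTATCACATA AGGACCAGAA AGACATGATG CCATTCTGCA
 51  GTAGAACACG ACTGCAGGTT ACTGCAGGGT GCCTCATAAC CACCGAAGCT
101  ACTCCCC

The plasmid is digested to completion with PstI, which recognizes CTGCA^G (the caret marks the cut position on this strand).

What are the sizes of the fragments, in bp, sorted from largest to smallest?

81, 16, 10 bp

PstI sites (CTGCAG) start at positions 46, 62, 72.
PstI cuts after base 5 of each site (before the last base), so after positions 50, 66, 76.
Circular molecule, 3 cuts → 3 fragments:
  51–66 → 16 bp
  67–76 → 10 bp
  77–107 then 1–50 → 31 + 50 = 81 bp
Sorted largest to smallest: 81, 16, 10 bp.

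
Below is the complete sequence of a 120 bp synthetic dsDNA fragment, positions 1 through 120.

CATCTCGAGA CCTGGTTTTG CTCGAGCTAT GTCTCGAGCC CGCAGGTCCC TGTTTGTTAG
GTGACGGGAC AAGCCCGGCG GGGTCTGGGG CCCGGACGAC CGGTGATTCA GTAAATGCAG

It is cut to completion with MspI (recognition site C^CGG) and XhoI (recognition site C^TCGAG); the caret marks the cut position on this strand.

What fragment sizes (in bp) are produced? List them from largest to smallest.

MspI sites (CCGG) start at positions 75, 92, 100.
MspI cuts after the first base of each site, so after positions 75, 92, 100.
XhoI sites (CTCGAG) start at positions 4, 21, 33.
XhoI cuts after the first base of each site, so after positions 4, 21, 33.
Combined cut positions: 4, 21, 33, 75, 92, 100.
Linear molecule, 6 cuts → 7 fragments:
  1–4 → 4 bp
  5–21 → 17 bp
  22–33 → 12 bp
  34–75 → 42 bp
  76–92 → 17 bp
  93–100 → 8 bp
  101–120 → 20 bp
Sorted largest to smallest: 42, 20, 17, 17, 12, 8, 4 bp.

42, 20, 17, 17, 12, 8, 4 bp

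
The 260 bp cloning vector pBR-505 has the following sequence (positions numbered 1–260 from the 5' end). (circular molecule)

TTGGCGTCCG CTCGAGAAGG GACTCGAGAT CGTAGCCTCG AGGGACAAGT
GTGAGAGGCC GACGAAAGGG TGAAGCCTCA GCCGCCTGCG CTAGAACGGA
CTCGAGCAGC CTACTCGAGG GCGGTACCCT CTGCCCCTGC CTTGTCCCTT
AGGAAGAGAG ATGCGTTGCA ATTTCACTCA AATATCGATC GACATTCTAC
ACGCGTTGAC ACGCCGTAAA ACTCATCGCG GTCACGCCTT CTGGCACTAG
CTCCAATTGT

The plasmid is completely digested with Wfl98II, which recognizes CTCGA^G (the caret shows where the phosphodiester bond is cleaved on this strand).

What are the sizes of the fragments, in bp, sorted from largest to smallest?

Wfl98II sites (CTCGAG) start at positions 11, 23, 37, 101, 114.
Wfl98II cuts after base 5 of each site (before the last base), so after positions 15, 27, 41, 105, 118.
Circular molecule, 5 cuts → 5 fragments:
  16–27 → 12 bp
  28–41 → 14 bp
  42–105 → 64 bp
  106–118 → 13 bp
  119–260 then 1–15 → 142 + 15 = 157 bp
Sorted largest to smallest: 157, 64, 14, 13, 12 bp.

157, 64, 14, 13, 12 bp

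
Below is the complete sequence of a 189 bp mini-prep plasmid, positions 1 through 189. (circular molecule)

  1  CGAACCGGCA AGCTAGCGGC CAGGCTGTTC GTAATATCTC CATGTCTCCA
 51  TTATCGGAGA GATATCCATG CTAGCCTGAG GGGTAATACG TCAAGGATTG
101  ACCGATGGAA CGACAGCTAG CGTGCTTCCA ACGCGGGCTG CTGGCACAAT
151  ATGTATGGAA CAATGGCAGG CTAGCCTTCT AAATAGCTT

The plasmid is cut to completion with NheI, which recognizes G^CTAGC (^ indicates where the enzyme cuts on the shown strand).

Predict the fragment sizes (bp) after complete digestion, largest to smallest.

58, 54, 46, 31 bp

NheI sites (GCTAGC) start at positions 12, 70, 116, 170.
NheI cuts after the first base of each site, so after positions 12, 70, 116, 170.
Circular molecule, 4 cuts → 4 fragments:
  13–70 → 58 bp
  71–116 → 46 bp
  117–170 → 54 bp
  171–189 then 1–12 → 19 + 12 = 31 bp
Sorted largest to smallest: 58, 54, 46, 31 bp.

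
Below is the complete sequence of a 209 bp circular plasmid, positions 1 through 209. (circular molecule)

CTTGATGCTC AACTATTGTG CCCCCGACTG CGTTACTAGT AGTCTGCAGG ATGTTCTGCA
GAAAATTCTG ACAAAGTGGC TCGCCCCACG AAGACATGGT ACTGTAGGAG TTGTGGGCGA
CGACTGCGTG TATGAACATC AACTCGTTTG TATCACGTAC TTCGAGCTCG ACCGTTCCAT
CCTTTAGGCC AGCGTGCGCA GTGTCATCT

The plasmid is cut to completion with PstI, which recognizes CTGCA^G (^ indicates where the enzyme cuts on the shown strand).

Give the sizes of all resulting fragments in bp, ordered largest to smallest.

PstI sites (CTGCAG) start at positions 44, 56.
PstI cuts after base 5 of each site (before the last base), so after positions 48, 60.
Circular molecule, 2 cuts → 2 fragments:
  49–60 → 12 bp
  61–209 then 1–48 → 149 + 48 = 197 bp
Sorted largest to smallest: 197, 12 bp.

197, 12 bp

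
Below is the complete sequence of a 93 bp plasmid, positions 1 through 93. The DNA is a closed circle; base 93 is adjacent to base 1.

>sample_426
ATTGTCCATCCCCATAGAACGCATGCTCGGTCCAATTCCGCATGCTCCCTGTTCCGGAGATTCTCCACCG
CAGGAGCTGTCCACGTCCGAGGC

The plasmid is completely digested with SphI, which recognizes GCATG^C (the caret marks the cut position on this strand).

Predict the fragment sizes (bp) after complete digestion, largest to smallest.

74, 19 bp

SphI sites (GCATGC) start at positions 21, 40.
SphI cuts after base 5 of each site (before the last base), so after positions 25, 44.
Circular molecule, 2 cuts → 2 fragments:
  26–44 → 19 bp
  45–93 then 1–25 → 49 + 25 = 74 bp
Sorted largest to smallest: 74, 19 bp.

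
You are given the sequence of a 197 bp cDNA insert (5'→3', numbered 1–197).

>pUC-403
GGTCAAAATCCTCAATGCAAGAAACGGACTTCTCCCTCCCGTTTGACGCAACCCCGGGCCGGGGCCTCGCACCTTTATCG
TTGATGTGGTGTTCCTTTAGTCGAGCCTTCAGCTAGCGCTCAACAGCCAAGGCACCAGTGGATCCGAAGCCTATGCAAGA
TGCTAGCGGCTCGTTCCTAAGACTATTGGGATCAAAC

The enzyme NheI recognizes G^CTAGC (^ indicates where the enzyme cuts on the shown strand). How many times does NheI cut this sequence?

2

GCTAGC occurs starting at positions 112, 162.
NheI cuts at 2 sites.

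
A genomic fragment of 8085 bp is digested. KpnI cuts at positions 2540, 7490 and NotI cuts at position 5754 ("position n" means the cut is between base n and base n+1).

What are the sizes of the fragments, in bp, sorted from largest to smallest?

Combined cut positions (sorted): 2540, 5754, 7490.
Linear molecule, 3 cuts → 4 fragments:
  2540 − 0 = 2540 bp
  5754 − 2540 = 3214 bp
  7490 − 5754 = 1736 bp
  8085 − 7490 = 595 bp
Sorted largest to smallest: 3214, 2540, 1736, 595 bp.

3214, 2540, 1736, 595 bp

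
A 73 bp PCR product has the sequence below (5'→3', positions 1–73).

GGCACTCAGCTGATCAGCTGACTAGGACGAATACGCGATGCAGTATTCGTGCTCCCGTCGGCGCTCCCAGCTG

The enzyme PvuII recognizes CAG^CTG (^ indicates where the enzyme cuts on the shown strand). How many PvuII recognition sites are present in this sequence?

CAGCTG occurs starting at positions 7, 15, 68.
PvuII cuts at 3 sites.

3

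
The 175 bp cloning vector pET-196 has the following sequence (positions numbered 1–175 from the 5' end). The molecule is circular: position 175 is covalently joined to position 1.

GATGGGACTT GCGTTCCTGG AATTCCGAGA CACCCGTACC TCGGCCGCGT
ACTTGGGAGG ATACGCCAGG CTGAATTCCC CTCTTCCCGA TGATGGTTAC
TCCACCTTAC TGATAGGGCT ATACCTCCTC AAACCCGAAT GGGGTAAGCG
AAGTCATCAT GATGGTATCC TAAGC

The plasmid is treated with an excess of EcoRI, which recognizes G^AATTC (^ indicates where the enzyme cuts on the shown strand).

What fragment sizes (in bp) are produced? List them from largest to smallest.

122, 53 bp

EcoRI sites (GAATTC) start at positions 20, 73.
EcoRI cuts after the first base of each site, so after positions 20, 73.
Circular molecule, 2 cuts → 2 fragments:
  21–73 → 53 bp
  74–175 then 1–20 → 102 + 20 = 122 bp
Sorted largest to smallest: 122, 53 bp.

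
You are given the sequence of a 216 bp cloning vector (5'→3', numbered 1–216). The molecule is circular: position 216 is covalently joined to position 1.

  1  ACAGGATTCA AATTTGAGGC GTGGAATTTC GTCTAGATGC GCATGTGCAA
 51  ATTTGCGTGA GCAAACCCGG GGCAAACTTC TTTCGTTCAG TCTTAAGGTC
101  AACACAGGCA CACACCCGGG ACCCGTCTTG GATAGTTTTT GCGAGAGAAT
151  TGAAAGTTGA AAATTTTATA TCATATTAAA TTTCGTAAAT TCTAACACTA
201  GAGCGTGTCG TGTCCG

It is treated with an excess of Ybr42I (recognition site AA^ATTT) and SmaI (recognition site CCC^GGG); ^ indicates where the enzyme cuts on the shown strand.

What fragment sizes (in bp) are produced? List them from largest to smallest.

49, 48, 45, 39, 18, 17 bp

Ybr42I sites (AAATTT) start at positions 10, 49, 161, 178.
Ybr42I cuts after base 2 of each site, so after positions 11, 50, 162, 179.
SmaI sites (CCCGGG) start at positions 66, 115.
SmaI cuts after base 3 of each site, so after positions 68, 117.
Combined cut positions: 11, 50, 68, 117, 162, 179.
Circular molecule, 6 cuts → 6 fragments:
  12–50 → 39 bp
  51–68 → 18 bp
  69–117 → 49 bp
  118–162 → 45 bp
  163–179 → 17 bp
  180–216 then 1–11 → 37 + 11 = 48 bp
Sorted largest to smallest: 49, 48, 45, 39, 18, 17 bp.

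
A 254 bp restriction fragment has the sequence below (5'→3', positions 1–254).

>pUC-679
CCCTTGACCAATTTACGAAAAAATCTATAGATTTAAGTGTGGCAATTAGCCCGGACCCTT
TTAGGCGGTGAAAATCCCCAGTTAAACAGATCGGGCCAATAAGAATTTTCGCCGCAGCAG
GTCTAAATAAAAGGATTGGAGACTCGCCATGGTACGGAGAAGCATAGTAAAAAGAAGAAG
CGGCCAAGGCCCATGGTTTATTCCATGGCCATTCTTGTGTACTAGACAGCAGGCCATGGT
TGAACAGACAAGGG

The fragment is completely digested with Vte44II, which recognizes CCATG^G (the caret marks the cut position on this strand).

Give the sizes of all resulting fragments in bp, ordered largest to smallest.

151, 44, 31, 16, 12 bp

Vte44II sites (CCATGG) start at positions 147, 191, 203, 234.
Vte44II cuts after base 5 of each site (before the last base), so after positions 151, 195, 207, 238.
Linear molecule, 4 cuts → 5 fragments:
  1–151 → 151 bp
  152–195 → 44 bp
  196–207 → 12 bp
  208–238 → 31 bp
  239–254 → 16 bp
Sorted largest to smallest: 151, 44, 31, 16, 12 bp.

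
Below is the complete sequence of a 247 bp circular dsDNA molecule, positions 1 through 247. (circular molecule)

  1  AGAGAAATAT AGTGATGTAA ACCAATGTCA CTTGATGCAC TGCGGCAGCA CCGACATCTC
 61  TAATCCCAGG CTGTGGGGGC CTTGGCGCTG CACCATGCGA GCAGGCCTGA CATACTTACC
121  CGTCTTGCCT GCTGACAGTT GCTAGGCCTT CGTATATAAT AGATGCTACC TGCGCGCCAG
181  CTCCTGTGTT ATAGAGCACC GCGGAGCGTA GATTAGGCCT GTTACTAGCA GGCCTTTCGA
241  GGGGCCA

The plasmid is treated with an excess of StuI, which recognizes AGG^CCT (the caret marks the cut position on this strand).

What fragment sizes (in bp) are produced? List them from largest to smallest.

StuI sites (AGGCCT) start at positions 103, 144, 215, 230.
StuI cuts after base 3 of each site, so after positions 105, 146, 217, 232.
Circular molecule, 4 cuts → 4 fragments:
  106–146 → 41 bp
  147–217 → 71 bp
  218–232 → 15 bp
  233–247 then 1–105 → 15 + 105 = 120 bp
Sorted largest to smallest: 120, 71, 41, 15 bp.

120, 71, 41, 15 bp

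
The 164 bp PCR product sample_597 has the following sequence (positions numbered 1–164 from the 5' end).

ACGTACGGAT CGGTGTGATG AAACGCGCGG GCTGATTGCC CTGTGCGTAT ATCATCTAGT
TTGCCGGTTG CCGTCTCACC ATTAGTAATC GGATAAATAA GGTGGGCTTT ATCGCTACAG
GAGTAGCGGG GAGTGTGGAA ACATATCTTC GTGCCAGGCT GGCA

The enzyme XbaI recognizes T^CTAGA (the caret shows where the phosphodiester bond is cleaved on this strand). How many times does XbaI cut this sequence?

No occurrence of TCTAGA is present in the sequence.
XbaI does not cut: 0 sites.

0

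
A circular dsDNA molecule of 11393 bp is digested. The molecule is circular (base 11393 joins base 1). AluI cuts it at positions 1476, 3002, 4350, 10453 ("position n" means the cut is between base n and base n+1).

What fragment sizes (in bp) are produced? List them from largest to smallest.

Circular molecule, 4 cuts → 4 fragments:
  3002 − 1476 = 1526 bp
  4350 − 3002 = 1348 bp
  10453 − 4350 = 6103 bp
  wrap: 11393 − 10453 + 1476 = 2416 bp
Sorted largest to smallest: 6103, 2416, 1526, 1348 bp.

6103, 2416, 1526, 1348 bp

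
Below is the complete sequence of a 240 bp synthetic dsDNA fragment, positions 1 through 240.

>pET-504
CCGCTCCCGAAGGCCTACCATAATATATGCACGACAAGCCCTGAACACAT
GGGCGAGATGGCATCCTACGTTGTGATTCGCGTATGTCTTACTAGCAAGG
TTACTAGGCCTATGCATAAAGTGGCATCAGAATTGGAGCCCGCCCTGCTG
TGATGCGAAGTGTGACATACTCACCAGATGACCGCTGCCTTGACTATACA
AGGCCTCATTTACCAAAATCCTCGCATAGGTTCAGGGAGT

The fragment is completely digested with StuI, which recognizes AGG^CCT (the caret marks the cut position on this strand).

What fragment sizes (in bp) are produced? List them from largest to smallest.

StuI sites (AGGCCT) start at positions 11, 106, 201.
StuI cuts after base 3 of each site, so after positions 13, 108, 203.
Linear molecule, 3 cuts → 4 fragments:
  1–13 → 13 bp
  14–108 → 95 bp
  109–203 → 95 bp
  204–240 → 37 bp
Sorted largest to smallest: 95, 95, 37, 13 bp.

95, 95, 37, 13 bp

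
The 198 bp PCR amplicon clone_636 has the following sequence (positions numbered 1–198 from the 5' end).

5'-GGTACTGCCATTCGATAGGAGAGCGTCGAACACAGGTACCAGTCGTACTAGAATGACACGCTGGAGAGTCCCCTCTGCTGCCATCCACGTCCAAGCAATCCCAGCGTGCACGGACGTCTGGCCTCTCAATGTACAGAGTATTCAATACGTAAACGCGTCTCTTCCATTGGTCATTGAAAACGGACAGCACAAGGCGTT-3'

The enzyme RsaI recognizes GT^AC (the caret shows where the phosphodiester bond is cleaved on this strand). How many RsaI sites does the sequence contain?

4

GTAC occurs starting at positions 2, 36, 45, 131.
RsaI cuts at 4 sites.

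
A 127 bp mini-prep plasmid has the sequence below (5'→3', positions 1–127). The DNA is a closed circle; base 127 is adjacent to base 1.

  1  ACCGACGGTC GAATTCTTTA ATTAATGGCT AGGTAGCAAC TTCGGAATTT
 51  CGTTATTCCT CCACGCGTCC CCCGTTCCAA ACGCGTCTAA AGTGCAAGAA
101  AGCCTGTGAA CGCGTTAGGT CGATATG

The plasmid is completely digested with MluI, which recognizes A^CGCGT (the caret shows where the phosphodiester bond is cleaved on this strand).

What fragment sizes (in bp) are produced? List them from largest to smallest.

80, 29, 18 bp

MluI sites (ACGCGT) start at positions 63, 81, 110.
MluI cuts after the first base of each site, so after positions 63, 81, 110.
Circular molecule, 3 cuts → 3 fragments:
  64–81 → 18 bp
  82–110 → 29 bp
  111–127 then 1–63 → 17 + 63 = 80 bp
Sorted largest to smallest: 80, 29, 18 bp.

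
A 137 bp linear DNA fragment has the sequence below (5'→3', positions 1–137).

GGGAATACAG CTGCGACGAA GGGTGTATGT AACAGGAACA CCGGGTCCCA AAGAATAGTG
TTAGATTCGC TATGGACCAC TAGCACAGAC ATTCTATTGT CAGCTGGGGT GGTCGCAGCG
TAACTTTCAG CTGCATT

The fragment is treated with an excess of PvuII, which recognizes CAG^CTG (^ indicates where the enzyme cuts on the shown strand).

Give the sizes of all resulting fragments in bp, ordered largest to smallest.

PvuII sites (CAGCTG) start at positions 8, 101, 128.
PvuII cuts after base 3 of each site, so after positions 10, 103, 130.
Linear molecule, 3 cuts → 4 fragments:
  1–10 → 10 bp
  11–103 → 93 bp
  104–130 → 27 bp
  131–137 → 7 bp
Sorted largest to smallest: 93, 27, 10, 7 bp.

93, 27, 10, 7 bp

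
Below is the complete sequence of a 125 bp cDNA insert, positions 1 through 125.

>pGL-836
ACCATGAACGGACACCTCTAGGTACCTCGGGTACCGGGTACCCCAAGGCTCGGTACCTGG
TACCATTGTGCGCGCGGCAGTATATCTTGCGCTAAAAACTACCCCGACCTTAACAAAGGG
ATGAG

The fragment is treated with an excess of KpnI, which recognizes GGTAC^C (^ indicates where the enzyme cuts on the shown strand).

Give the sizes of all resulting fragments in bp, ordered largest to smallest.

KpnI sites (GGTACC) start at positions 21, 30, 37, 52, 59.
KpnI cuts after base 5 of each site (before the last base), so after positions 25, 34, 41, 56, 63.
Linear molecule, 5 cuts → 6 fragments:
  1–25 → 25 bp
  26–34 → 9 bp
  35–41 → 7 bp
  42–56 → 15 bp
  57–63 → 7 bp
  64–125 → 62 bp
Sorted largest to smallest: 62, 25, 15, 9, 7, 7 bp.

62, 25, 15, 9, 7, 7 bp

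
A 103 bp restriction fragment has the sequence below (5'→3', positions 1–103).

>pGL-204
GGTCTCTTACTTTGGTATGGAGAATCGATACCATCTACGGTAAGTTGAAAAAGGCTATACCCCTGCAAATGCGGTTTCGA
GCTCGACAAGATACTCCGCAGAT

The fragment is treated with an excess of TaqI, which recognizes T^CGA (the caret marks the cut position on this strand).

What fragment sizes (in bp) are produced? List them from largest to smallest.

52, 25, 20, 6 bp

TaqI sites (TCGA) start at positions 25, 77, 83.
TaqI cuts after the first base of each site, so after positions 25, 77, 83.
Linear molecule, 3 cuts → 4 fragments:
  1–25 → 25 bp
  26–77 → 52 bp
  78–83 → 6 bp
  84–103 → 20 bp
Sorted largest to smallest: 52, 25, 20, 6 bp.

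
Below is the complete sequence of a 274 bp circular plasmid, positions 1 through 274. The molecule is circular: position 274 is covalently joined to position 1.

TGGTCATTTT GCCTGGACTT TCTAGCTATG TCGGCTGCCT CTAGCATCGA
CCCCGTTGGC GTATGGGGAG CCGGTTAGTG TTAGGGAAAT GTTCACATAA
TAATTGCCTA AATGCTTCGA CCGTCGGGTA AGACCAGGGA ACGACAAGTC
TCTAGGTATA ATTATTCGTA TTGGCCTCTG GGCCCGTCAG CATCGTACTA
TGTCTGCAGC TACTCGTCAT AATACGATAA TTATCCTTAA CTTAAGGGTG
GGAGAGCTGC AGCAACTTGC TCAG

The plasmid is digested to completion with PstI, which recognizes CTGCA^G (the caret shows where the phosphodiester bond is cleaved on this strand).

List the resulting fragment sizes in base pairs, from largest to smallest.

PstI sites (CTGCAG) start at positions 204, 257.
PstI cuts after base 5 of each site (before the last base), so after positions 208, 261.
Circular molecule, 2 cuts → 2 fragments:
  209–261 → 53 bp
  262–274 then 1–208 → 13 + 208 = 221 bp
Sorted largest to smallest: 221, 53 bp.

221, 53 bp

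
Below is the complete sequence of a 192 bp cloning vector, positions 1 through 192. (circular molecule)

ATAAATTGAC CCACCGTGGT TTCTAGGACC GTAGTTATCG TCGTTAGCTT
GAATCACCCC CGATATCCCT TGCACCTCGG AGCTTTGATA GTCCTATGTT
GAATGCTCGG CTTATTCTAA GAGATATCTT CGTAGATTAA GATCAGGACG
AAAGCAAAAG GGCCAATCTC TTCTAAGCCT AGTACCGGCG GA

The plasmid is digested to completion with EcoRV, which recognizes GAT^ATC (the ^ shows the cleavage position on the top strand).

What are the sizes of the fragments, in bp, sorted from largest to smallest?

EcoRV sites (GATATC) start at positions 62, 123.
EcoRV cuts after base 3 of each site, so after positions 64, 125.
Circular molecule, 2 cuts → 2 fragments:
  65–125 → 61 bp
  126–192 then 1–64 → 67 + 64 = 131 bp
Sorted largest to smallest: 131, 61 bp.

131, 61 bp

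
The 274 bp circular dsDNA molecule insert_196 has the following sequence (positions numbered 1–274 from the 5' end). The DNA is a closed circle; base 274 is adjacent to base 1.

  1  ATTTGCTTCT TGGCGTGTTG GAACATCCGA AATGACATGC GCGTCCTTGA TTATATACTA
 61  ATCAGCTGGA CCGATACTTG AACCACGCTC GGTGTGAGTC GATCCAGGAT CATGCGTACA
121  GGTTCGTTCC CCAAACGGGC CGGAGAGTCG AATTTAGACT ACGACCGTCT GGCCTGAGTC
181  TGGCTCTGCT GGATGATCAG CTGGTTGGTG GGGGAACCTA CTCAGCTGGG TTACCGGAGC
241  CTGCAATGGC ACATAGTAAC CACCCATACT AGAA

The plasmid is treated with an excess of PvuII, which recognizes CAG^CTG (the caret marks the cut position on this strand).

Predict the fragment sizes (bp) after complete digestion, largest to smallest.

PvuII sites (CAGCTG) start at positions 63, 198, 223.
PvuII cuts after base 3 of each site, so after positions 65, 200, 225.
Circular molecule, 3 cuts → 3 fragments:
  66–200 → 135 bp
  201–225 → 25 bp
  226–274 then 1–65 → 49 + 65 = 114 bp
Sorted largest to smallest: 135, 114, 25 bp.

135, 114, 25 bp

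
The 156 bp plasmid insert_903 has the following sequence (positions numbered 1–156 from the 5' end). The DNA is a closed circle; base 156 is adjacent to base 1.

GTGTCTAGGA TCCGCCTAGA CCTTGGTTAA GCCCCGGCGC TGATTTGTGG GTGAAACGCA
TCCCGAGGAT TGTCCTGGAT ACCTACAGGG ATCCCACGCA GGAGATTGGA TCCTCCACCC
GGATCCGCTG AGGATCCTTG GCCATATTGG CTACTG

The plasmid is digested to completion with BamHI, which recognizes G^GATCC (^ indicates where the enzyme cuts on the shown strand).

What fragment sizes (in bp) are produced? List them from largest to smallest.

81, 32, 19, 13, 11 bp

BamHI sites (GGATCC) start at positions 8, 89, 108, 121, 132.
BamHI cuts after the first base of each site, so after positions 8, 89, 108, 121, 132.
Circular molecule, 5 cuts → 5 fragments:
  9–89 → 81 bp
  90–108 → 19 bp
  109–121 → 13 bp
  122–132 → 11 bp
  133–156 then 1–8 → 24 + 8 = 32 bp
Sorted largest to smallest: 81, 32, 19, 13, 11 bp.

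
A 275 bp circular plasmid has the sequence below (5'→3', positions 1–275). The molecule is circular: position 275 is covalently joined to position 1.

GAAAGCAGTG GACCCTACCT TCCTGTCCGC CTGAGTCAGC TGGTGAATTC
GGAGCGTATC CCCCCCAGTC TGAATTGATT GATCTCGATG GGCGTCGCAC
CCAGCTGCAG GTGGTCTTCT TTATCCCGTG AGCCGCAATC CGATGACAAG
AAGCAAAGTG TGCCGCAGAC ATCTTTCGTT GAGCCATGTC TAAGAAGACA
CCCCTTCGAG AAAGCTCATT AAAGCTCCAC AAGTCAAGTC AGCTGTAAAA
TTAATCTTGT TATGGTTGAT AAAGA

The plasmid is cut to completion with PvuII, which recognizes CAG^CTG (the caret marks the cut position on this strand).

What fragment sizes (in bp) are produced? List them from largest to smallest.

138, 72, 65 bp

PvuII sites (CAGCTG) start at positions 37, 102, 240.
PvuII cuts after base 3 of each site, so after positions 39, 104, 242.
Circular molecule, 3 cuts → 3 fragments:
  40–104 → 65 bp
  105–242 → 138 bp
  243–275 then 1–39 → 33 + 39 = 72 bp
Sorted largest to smallest: 138, 72, 65 bp.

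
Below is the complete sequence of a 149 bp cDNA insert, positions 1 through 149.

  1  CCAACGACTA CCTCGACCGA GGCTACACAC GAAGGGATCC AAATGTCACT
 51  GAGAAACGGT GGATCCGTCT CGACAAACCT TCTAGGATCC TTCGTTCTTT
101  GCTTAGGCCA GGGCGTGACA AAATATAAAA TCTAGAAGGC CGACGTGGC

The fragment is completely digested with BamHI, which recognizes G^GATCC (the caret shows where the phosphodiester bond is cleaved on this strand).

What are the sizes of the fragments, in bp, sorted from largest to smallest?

BamHI sites (GGATCC) start at positions 35, 61, 85.
BamHI cuts after the first base of each site, so after positions 35, 61, 85.
Linear molecule, 3 cuts → 4 fragments:
  1–35 → 35 bp
  36–61 → 26 bp
  62–85 → 24 bp
  86–149 → 64 bp
Sorted largest to smallest: 64, 35, 26, 24 bp.

64, 35, 26, 24 bp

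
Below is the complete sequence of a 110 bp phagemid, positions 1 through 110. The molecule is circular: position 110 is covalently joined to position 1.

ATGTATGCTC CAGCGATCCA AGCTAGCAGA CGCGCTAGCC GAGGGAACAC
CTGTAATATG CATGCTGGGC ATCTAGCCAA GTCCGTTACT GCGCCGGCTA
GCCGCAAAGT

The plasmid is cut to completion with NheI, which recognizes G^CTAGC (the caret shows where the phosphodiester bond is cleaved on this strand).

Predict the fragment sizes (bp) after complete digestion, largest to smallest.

63, 35, 12 bp

NheI sites (GCTAGC) start at positions 22, 34, 97.
NheI cuts after the first base of each site, so after positions 22, 34, 97.
Circular molecule, 3 cuts → 3 fragments:
  23–34 → 12 bp
  35–97 → 63 bp
  98–110 then 1–22 → 13 + 22 = 35 bp
Sorted largest to smallest: 63, 35, 12 bp.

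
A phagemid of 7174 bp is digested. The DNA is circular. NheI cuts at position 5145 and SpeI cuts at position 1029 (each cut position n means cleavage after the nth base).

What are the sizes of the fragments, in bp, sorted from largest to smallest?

4116, 3058 bp

Combined cut positions (sorted): 1029, 5145.
Circular molecule, 2 cuts → 2 fragments:
  5145 − 1029 = 4116 bp
  wrap: 7174 − 5145 + 1029 = 3058 bp
Sorted largest to smallest: 4116, 3058 bp.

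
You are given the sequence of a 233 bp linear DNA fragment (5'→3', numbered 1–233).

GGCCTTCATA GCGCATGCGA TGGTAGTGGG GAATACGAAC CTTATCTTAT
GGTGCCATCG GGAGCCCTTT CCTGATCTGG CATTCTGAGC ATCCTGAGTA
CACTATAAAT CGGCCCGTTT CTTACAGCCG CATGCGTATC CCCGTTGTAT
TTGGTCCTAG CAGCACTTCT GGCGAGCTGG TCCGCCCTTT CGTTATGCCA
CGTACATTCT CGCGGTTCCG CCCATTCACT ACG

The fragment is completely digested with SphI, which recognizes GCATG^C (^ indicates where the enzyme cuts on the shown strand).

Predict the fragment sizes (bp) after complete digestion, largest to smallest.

SphI sites (GCATGC) start at positions 13, 130.
SphI cuts after base 5 of each site (before the last base), so after positions 17, 134.
Linear molecule, 2 cuts → 3 fragments:
  1–17 → 17 bp
  18–134 → 117 bp
  135–233 → 99 bp
Sorted largest to smallest: 117, 99, 17 bp.

117, 99, 17 bp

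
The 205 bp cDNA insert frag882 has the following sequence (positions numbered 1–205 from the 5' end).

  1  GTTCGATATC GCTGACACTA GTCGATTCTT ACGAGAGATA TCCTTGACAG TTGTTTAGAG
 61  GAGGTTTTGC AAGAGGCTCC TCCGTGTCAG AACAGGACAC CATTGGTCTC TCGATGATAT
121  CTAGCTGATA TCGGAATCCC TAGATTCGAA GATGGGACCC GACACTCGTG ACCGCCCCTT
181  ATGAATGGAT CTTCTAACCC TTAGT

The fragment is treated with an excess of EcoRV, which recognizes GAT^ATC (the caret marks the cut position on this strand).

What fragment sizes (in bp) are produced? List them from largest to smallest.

EcoRV sites (GATATC) start at positions 5, 37, 116, 127.
EcoRV cuts after base 3 of each site, so after positions 7, 39, 118, 129.
Linear molecule, 4 cuts → 5 fragments:
  1–7 → 7 bp
  8–39 → 32 bp
  40–118 → 79 bp
  119–129 → 11 bp
  130–205 → 76 bp
Sorted largest to smallest: 79, 76, 32, 11, 7 bp.

79, 76, 32, 11, 7 bp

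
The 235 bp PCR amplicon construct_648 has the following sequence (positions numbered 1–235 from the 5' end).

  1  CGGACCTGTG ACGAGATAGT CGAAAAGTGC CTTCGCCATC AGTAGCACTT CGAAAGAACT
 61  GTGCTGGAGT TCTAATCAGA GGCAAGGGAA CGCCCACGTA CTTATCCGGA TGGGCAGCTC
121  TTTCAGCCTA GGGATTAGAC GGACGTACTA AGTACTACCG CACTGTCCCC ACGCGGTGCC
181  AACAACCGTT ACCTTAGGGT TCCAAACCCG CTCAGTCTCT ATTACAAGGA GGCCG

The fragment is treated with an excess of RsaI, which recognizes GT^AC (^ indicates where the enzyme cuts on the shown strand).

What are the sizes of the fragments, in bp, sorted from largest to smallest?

RsaI sites (GTAC) start at positions 98, 145, 152.
RsaI cuts after base 2 of each site, so after positions 99, 146, 153.
Linear molecule, 3 cuts → 4 fragments:
  1–99 → 99 bp
  100–146 → 47 bp
  147–153 → 7 bp
  154–235 → 82 bp
Sorted largest to smallest: 99, 82, 47, 7 bp.

99, 82, 47, 7 bp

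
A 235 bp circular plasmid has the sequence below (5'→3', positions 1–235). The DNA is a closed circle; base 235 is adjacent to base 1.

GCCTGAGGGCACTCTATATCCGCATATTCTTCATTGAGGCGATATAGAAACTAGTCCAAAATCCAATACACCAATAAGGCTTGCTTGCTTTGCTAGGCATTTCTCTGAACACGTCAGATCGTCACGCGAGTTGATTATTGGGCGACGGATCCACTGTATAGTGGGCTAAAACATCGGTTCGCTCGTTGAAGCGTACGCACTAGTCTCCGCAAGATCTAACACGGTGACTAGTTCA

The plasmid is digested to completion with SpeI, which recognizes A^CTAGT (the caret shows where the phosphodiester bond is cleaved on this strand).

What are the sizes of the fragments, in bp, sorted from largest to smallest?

149, 58, 28 bp

SpeI sites (ACTAGT) start at positions 50, 199, 227.
SpeI cuts after the first base of each site, so after positions 50, 199, 227.
Circular molecule, 3 cuts → 3 fragments:
  51–199 → 149 bp
  200–227 → 28 bp
  228–235 then 1–50 → 8 + 50 = 58 bp
Sorted largest to smallest: 149, 58, 28 bp.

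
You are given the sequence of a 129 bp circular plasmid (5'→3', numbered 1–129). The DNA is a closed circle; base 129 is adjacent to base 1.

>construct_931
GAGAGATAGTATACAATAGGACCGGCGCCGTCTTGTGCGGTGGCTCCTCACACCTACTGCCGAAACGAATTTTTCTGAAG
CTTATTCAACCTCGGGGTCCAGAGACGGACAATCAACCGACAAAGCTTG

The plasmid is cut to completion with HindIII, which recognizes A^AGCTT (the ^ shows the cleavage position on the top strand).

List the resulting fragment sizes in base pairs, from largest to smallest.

HindIII sites (AAGCTT) start at positions 78, 123.
HindIII cuts after the first base of each site, so after positions 78, 123.
Circular molecule, 2 cuts → 2 fragments:
  79–123 → 45 bp
  124–129 then 1–78 → 6 + 78 = 84 bp
Sorted largest to smallest: 84, 45 bp.

84, 45 bp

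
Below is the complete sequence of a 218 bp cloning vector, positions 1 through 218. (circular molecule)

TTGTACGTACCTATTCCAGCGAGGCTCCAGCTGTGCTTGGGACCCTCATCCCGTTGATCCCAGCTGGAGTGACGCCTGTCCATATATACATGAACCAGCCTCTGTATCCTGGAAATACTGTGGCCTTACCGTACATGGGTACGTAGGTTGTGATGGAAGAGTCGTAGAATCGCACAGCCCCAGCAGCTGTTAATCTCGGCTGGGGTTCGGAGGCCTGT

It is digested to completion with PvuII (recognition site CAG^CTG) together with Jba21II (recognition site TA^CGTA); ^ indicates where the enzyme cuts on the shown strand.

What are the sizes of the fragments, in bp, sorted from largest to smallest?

78, 45, 37, 33, 25 bp

PvuII sites (CAGCTG) start at positions 28, 61, 184.
PvuII cuts after base 3 of each site, so after positions 30, 63, 186.
Jba21II sites (TACGTA) start at positions 4, 140.
Jba21II cuts after base 2 of each site, so after positions 5, 141.
Combined cut positions: 5, 30, 63, 141, 186.
Circular molecule, 5 cuts → 5 fragments:
  6–30 → 25 bp
  31–63 → 33 bp
  64–141 → 78 bp
  142–186 → 45 bp
  187–218 then 1–5 → 32 + 5 = 37 bp
Sorted largest to smallest: 78, 45, 37, 33, 25 bp.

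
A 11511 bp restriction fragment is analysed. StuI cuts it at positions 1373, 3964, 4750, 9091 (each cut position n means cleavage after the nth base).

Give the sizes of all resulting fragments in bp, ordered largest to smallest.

4341, 2591, 2420, 1373, 786 bp

Linear molecule, 4 cuts → 5 fragments:
  1373 − 0 = 1373 bp
  3964 − 1373 = 2591 bp
  4750 − 3964 = 786 bp
  9091 − 4750 = 4341 bp
  11511 − 9091 = 2420 bp
Sorted largest to smallest: 4341, 2591, 2420, 1373, 786 bp.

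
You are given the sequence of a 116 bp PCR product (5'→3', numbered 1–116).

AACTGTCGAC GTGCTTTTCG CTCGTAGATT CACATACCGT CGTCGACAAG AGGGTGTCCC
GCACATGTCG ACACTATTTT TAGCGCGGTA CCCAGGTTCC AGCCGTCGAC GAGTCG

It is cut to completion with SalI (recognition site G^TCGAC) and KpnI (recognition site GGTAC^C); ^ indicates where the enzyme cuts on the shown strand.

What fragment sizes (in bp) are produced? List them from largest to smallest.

SalI sites (GTCGAC) start at positions 5, 42, 67, 105.
SalI cuts after the first base of each site, so after positions 5, 42, 67, 105.
The KpnI site (GGTACC) starts at position 87.
KpnI cuts after base 5 of each site (before the last base), so after position 91.
Combined cut positions: 5, 42, 67, 91, 105.
Linear molecule, 5 cuts → 6 fragments:
  1–5 → 5 bp
  6–42 → 37 bp
  43–67 → 25 bp
  68–91 → 24 bp
  92–105 → 14 bp
  106–116 → 11 bp
Sorted largest to smallest: 37, 25, 24, 14, 11, 5 bp.

37, 25, 24, 14, 11, 5 bp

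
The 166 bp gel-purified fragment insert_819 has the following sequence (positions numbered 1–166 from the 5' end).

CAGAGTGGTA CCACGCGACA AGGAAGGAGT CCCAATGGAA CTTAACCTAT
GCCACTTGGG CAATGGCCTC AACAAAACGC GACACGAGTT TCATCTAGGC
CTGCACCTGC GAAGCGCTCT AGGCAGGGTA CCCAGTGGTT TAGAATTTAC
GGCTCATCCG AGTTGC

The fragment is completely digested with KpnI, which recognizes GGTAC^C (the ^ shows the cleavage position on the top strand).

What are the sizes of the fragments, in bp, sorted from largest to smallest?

120, 35, 11 bp

KpnI sites (GGTACC) start at positions 7, 127.
KpnI cuts after base 5 of each site (before the last base), so after positions 11, 131.
Linear molecule, 2 cuts → 3 fragments:
  1–11 → 11 bp
  12–131 → 120 bp
  132–166 → 35 bp
Sorted largest to smallest: 120, 35, 11 bp.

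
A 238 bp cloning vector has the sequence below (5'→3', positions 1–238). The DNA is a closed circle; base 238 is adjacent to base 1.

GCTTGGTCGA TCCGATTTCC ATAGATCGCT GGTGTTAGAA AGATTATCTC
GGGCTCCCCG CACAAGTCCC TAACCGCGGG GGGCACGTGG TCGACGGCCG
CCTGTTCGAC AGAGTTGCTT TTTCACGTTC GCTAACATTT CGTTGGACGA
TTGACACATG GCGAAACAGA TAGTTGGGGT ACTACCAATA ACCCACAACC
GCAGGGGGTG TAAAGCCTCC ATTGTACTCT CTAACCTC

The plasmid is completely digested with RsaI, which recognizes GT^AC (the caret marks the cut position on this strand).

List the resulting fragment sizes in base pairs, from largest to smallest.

193, 45 bp

RsaI sites (GTAC) start at positions 179, 224.
RsaI cuts after base 2 of each site, so after positions 180, 225.
Circular molecule, 2 cuts → 2 fragments:
  181–225 → 45 bp
  226–238 then 1–180 → 13 + 180 = 193 bp
Sorted largest to smallest: 193, 45 bp.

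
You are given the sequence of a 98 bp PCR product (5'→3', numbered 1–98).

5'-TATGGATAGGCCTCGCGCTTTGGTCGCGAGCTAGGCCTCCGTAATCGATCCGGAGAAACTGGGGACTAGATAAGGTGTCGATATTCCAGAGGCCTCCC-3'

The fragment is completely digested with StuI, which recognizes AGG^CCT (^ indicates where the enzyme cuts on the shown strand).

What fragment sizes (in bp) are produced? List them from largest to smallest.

57, 25, 10, 6 bp

StuI sites (AGGCCT) start at positions 8, 33, 90.
StuI cuts after base 3 of each site, so after positions 10, 35, 92.
Linear molecule, 3 cuts → 4 fragments:
  1–10 → 10 bp
  11–35 → 25 bp
  36–92 → 57 bp
  93–98 → 6 bp
Sorted largest to smallest: 57, 25, 10, 6 bp.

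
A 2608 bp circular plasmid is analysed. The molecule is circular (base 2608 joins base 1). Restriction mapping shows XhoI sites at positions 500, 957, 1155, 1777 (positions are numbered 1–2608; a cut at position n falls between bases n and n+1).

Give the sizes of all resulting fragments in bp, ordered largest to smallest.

Circular molecule, 4 cuts → 4 fragments:
  957 − 500 = 457 bp
  1155 − 957 = 198 bp
  1777 − 1155 = 622 bp
  wrap: 2608 − 1777 + 500 = 1331 bp
Sorted largest to smallest: 1331, 622, 457, 198 bp.

1331, 622, 457, 198 bp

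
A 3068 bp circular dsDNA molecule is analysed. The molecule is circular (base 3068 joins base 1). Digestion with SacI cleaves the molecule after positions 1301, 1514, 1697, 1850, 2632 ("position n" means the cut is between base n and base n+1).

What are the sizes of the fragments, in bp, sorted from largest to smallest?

1737, 782, 213, 183, 153 bp

Circular molecule, 5 cuts → 5 fragments:
  1514 − 1301 = 213 bp
  1697 − 1514 = 183 bp
  1850 − 1697 = 153 bp
  2632 − 1850 = 782 bp
  wrap: 3068 − 2632 + 1301 = 1737 bp
Sorted largest to smallest: 1737, 782, 213, 183, 153 bp.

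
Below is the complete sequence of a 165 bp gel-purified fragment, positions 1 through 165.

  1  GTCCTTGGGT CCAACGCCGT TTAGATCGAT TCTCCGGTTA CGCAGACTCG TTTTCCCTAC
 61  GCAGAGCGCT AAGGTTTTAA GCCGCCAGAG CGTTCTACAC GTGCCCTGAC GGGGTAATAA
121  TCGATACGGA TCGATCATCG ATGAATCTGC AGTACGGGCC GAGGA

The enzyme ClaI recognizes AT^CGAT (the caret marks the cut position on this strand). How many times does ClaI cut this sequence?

ATCGAT occurs starting at positions 25, 120, 130, 137.
ClaI cuts at 4 sites.

4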